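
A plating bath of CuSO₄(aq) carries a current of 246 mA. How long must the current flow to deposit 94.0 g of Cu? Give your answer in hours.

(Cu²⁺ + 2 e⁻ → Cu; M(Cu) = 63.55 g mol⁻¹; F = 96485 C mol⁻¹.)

n(Cu) = m/M = 94.0 / 63.55 = 1.479 mol.
Each Cu atom requires 2 electrons, so n(e⁻) = 2 × 1.479 = 2.958 mol.
Q = n(e⁻)·F = 2.958 × 96485 = 285400 C.
t = Q/I = 285400 / 0.2460 A = 1160000 s = 322 h.

322 h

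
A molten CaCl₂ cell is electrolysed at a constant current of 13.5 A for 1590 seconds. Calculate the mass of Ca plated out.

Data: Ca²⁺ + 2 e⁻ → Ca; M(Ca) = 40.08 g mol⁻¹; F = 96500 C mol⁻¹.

4.46 g

Q = I·t = 13.50 A × 1590.0 s = 21460 C.
n(e⁻) = Q/F = 21460 / 96500 = 0.2224 mol.
Ca²⁺ + 2 e⁻ → Ca, so n(Ca) = n(e⁻)/2 = 0.1112 mol.
m = n·M = 0.1112 × 40.08 = 4.46 g.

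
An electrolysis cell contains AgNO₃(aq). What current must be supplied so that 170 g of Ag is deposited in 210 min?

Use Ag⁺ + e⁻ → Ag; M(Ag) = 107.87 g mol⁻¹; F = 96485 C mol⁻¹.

n(Ag) = 170 / 107.87 = 1.576 mol.
n(e⁻) = 1 × 1.576 = 1.576 mol.
Q = n(e⁻)·F = 1.576 × 96485 = 152100 C.
I = Q/t = 152100 / 12600 s = 12.1 A.

12.1 A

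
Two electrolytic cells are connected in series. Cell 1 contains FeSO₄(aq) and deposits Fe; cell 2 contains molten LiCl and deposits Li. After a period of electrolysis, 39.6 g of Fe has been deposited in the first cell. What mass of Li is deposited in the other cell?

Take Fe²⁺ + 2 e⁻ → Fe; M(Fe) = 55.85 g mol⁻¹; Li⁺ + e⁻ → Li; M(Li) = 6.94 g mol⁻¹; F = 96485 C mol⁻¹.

n(Fe) = 39.6 / 55.85 = 0.7090 mol.
Since Fe²⁺ + 2 e⁻ → Fe, n(e⁻) passed = 2 × 0.7090 = 1.418 mol.
Cells in series carry the same charge, so the same 1.418 mol of electrons passes through cell 2.
Li⁺ + e⁻ → Li, so n(Li) = 1.418 / 1 = 1.418 mol.
m(Li) = 1.418 × 6.94 = 9.84 g.

9.84 g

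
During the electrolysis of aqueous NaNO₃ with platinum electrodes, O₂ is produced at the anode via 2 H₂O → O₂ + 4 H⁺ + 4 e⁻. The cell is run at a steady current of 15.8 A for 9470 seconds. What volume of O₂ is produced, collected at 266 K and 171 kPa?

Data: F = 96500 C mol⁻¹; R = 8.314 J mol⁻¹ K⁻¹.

Q = I·t = 15.80 A × 9470.0 s = 149600 C.
n(e⁻) = Q/F = 149600 / 96500 = 1.551 mol.
4 electrons are transferred per O₂ molecule, so n(O₂) = 1.551 / 4 = 0.3876 mol.
V = nRT/P = (0.3876 × 8.314 × 266) / (171 × 10³ Pa) = 0.00501 m³ = 5.01 L.

5.01 L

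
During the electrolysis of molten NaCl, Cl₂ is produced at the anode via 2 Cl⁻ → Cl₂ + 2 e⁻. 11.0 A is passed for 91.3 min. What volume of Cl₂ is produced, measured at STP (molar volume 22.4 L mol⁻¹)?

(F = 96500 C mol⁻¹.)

6.99 L

Q = I·t = 11.00 A × 5478.0 s = 60260 C.
n(e⁻) = Q/F = 60260 / 96500 = 0.6244 mol.
2 electrons are transferred per Cl₂ molecule, so n(Cl₂) = 0.6244 / 2 = 0.3122 mol.
V = n × V_m = 0.3122 × 22.4 = 6.99 L.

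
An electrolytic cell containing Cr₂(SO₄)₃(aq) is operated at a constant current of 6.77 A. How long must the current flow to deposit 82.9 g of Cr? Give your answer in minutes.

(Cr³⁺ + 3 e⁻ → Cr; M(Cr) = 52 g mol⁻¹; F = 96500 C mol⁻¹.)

n(Cr) = m/M = 82.9 / 52 = 1.594 mol.
Each Cr atom requires 3 electrons, so n(e⁻) = 3 × 1.594 = 4.783 mol.
Q = n(e⁻)·F = 4.783 × 96500 = 461500 C.
t = Q/I = 461500 / 6.770 A = 68170 s = 1140 min.

1140 min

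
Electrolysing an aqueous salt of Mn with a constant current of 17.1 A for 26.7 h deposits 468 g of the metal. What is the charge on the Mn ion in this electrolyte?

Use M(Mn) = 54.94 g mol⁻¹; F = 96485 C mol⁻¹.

+2

Q = I·t = 17.10 A × 96120 s = 1644000 C, so n(e⁻) = 1644000/96485 = 17.04 mol.
n(Mn) deposited = 468 / 54.94 = 8.518 mol.
Electrons per atom = n(e⁻)/n(Mn) = 17.04 / 8.518 = 2.00 ≈ 2, so the ion is Mn²⁺.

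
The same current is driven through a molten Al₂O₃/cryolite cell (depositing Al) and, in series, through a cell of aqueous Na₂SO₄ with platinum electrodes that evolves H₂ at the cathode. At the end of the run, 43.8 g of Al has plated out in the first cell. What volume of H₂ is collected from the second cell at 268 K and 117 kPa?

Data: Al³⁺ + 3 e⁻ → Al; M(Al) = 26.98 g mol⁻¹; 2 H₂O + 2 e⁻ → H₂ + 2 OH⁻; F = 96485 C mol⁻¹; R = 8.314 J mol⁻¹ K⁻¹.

n(Al) = 43.8 / 26.98 = 1.623 mol, so n(e⁻) = 3 × 1.623 = 4.870 mol.
The cells are in series, so the same 4.870 mol of electrons passes through the second cell.
2 H₂O + 2 e⁻ → H₂ + 2 OH⁻ — 2 mol e⁻ per mol H₂, so n(H₂) = 4.870/2 = 2.435 mol.
V = nRT/P = (2.435 × 8.314 × 268) / (117 × 10³) = 0.0464 m³ = 46.4 L.

46.4 L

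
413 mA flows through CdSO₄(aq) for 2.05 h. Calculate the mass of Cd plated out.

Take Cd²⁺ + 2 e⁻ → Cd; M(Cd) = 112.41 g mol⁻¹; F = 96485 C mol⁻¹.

1.78 g

Q = I·t = 0.4130 A × 7380.0 s = 3048 C.
n(e⁻) = Q/F = 3048 / 96485 = 0.03159 mol.
Cd²⁺ + 2 e⁻ → Cd, so n(Cd) = n(e⁻)/2 = 0.01579 mol.
m = n·M = 0.01579 × 112.41 = 1.78 g.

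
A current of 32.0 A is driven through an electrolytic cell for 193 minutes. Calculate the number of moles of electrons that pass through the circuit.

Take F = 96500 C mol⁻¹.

Q = I·t = 32.00 A × 11580 s = 370600 C.
n(e⁻) = Q/F = 370600 / 96500 = 3.84 mol.

3.84 mol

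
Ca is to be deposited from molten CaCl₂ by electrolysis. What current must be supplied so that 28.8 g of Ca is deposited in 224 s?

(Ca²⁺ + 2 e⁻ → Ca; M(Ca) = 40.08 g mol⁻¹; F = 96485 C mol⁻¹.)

619 A

n(Ca) = 28.8 / 40.08 = 0.7186 mol.
n(e⁻) = 2 × 0.7186 = 1.437 mol.
Q = n(e⁻)·F = 1.437 × 96485 = 138700 C.
I = Q/t = 138700 / 224.00 s = 619 A.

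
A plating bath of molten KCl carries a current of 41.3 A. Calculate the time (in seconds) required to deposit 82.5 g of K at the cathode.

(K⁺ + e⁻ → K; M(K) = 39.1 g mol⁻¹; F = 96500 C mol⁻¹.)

n(K) = m/M = 82.5 / 39.1 = 2.110 mol.
Each K atom requires 1 electron, so n(e⁻) = 1 × 2.110 = 2.110 mol.
Q = n(e⁻)·F = 2.110 × 96500 = 203600 C.
t = Q/I = 203600 / 41.30 A = 4930 s.

4930 s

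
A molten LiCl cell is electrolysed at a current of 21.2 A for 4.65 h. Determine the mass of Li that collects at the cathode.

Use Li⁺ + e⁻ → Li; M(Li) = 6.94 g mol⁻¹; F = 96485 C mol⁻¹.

25.5 g

Q = I·t = 21.20 A × 16740 s = 354900 C.
n(e⁻) = Q/F = 354900 / 96485 = 3.678 mol.
Li⁺ + e⁻ → Li, so n(Li) = n(e⁻)/1 = 3.678 mol.
m = n·M = 3.678 × 6.94 = 25.5 g.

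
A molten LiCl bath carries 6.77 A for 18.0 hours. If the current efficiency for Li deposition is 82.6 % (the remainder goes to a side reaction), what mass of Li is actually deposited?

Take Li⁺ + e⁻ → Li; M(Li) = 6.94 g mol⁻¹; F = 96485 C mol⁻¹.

Q = I·t = 6.770 × 64800 = 438700 C.
n(e⁻) = 438700/96485 = 4.547 mol; theoretically n(Li) = 4.547/1 = 4.547 mol, m_theo = 31.55 g.
At 82.6 % efficiency, m_actual = 0.826 × 31.55 = 26.1 g.

26.1 g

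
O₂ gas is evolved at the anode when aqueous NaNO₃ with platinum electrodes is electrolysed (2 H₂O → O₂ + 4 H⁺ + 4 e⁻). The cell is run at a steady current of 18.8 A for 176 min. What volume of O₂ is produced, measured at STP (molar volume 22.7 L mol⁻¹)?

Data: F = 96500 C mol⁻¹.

Q = I·t = 18.80 A × 10560 s = 198500 C.
n(e⁻) = Q/F = 198500 / 96500 = 2.057 mol.
4 electrons are transferred per O₂ molecule, so n(O₂) = 2.057 / 4 = 0.5143 mol.
V = n × V_m = 0.5143 × 22.7 = 11.7 L.

11.7 L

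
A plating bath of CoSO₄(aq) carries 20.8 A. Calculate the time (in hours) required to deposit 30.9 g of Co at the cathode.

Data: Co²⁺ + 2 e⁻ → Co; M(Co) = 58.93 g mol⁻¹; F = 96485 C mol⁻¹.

n(Co) = m/M = 30.9 / 58.93 = 0.5244 mol.
Each Co atom requires 2 electrons, so n(e⁻) = 2 × 0.5244 = 1.049 mol.
Q = n(e⁻)·F = 1.049 × 96485 = 101200 C.
t = Q/I = 101200 / 20.80 A = 4865 s = 1.35 h.

1.35 h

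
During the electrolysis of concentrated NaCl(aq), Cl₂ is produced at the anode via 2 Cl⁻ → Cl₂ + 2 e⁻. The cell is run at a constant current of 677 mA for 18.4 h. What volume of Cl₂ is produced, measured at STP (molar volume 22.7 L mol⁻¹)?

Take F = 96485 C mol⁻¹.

Q = I·t = 0.6770 A × 66240 s = 44840 C.
n(e⁻) = Q/F = 44840 / 96485 = 0.4648 mol.
2 electrons are transferred per Cl₂ molecule, so n(Cl₂) = 0.4648 / 2 = 0.2324 mol.
V = n × V_m = 0.2324 × 22.7 = 5.28 L.

5.28 L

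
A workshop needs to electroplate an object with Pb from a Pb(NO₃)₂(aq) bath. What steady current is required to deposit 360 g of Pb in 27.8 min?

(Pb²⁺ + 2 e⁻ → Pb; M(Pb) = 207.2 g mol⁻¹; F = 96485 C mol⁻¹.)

n(Pb) = 360 / 207.2 = 1.737 mol.
n(e⁻) = 2 × 1.737 = 3.475 mol.
Q = n(e⁻)·F = 3.475 × 96485 = 335300 C.
I = Q/t = 335300 / 1668.0 s = 201 A.

201 A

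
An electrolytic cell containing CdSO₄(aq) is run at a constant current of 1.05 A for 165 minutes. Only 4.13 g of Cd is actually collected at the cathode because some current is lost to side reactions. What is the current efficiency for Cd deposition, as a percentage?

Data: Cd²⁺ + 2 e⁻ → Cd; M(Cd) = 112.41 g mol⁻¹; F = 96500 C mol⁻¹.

68.2 %

Q = I·t = 1.050 × 9900.0 = 10400 C; n(e⁻) = 10400/96500 = 0.1077 mol.
Theoretical n(Cd) = n(e⁻)/2 = 0.05386 mol, i.e. m_theo = 0.05386 × 112.41 = 6.054 g.
Efficiency = m_actual / m_theo = 4.13 / 6.054 = 68.2 %.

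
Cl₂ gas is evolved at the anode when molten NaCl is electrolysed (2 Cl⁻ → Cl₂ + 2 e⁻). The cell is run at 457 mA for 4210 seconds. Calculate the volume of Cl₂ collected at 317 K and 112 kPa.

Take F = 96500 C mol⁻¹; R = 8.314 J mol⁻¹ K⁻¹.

0.235 L

Q = I·t = 0.4570 A × 4210.0 s = 1924 C.
n(e⁻) = Q/F = 1924 / 96500 = 0.01994 mol.
2 electrons are transferred per Cl₂ molecule, so n(Cl₂) = 0.01994 / 2 = 0.009969 mol.
V = nRT/P = (0.009969 × 8.314 × 317) / (112 × 10³ Pa) = 2.35 × 10⁻⁴ m³ = 0.235 L.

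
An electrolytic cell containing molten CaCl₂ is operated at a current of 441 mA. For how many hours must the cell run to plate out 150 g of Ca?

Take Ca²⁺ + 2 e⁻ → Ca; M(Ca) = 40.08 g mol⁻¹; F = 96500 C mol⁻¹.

455 h

n(Ca) = m/M = 150 / 40.08 = 3.743 mol.
Each Ca atom requires 2 electrons, so n(e⁻) = 2 × 3.743 = 7.485 mol.
Q = n(e⁻)·F = 7.485 × 96500 = 722300 C.
t = Q/I = 722300 / 0.4410 A = 1638000 s = 455 h.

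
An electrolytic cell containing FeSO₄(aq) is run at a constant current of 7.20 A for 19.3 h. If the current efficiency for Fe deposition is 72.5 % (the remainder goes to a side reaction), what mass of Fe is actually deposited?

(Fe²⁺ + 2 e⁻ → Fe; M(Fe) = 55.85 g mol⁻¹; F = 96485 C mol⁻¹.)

Q = I·t = 7.200 × 69480 = 500300 C.
n(e⁻) = 500300/96485 = 5.185 mol; theoretically n(Fe) = 5.185/2 = 2.592 mol, m_theo = 144.8 g.
At 72.5 % efficiency, m_actual = 0.725 × 144.8 = 105 g.

105 g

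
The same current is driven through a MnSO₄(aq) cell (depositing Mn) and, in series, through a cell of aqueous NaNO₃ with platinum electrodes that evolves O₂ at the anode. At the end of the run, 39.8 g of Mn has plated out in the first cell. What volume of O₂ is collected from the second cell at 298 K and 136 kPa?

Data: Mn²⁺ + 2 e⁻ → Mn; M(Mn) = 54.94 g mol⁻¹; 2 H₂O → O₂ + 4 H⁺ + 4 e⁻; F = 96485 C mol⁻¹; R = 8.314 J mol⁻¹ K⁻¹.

6.60 L

n(Mn) = 39.8 / 54.94 = 0.7244 mol, so n(e⁻) = 2 × 0.7244 = 1.449 mol.
The cells are in series, so the same 1.449 mol of electrons passes through the second cell.
2 H₂O → O₂ + 4 H⁺ + 4 e⁻ — 4 mol e⁻ per mol O₂, so n(O₂) = 1.449/4 = 0.3622 mol.
V = nRT/P = (0.3622 × 8.314 × 298) / (136 × 10³) = 0.00660 m³ = 6.60 L.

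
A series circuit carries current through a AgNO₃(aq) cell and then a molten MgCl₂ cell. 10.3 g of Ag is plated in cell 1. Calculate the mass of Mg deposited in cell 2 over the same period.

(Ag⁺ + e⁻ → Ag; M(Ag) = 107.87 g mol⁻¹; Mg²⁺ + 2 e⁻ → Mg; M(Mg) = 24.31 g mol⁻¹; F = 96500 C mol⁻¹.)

n(Ag) = 10.3 / 107.87 = 0.09549 mol.
Since Ag⁺ + e⁻ → Ag, n(e⁻) passed = 1 × 0.09549 = 0.09549 mol.
Cells in series carry the same charge, so the same 0.09549 mol of electrons passes through cell 2.
Mg²⁺ + 2 e⁻ → Mg, so n(Mg) = 0.09549 / 2 = 0.04774 mol.
m(Mg) = 0.04774 × 24.31 = 1.16 g.

1.16 g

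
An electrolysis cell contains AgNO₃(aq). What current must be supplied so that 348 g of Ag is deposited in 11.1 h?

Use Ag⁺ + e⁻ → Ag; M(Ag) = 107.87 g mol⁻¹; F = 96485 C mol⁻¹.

n(Ag) = 348 / 107.87 = 3.226 mol.
n(e⁻) = 1 × 3.226 = 3.226 mol.
Q = n(e⁻)·F = 3.226 × 96485 = 311300 C.
I = Q/t = 311300 / 39960 s = 7.79 A.

7.79 A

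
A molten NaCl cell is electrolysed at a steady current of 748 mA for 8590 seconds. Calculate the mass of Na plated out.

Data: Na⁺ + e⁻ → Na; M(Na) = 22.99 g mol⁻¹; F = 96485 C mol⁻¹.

1.53 g

Q = I·t = 0.7480 A × 8590.0 s = 6425 C.
n(e⁻) = Q/F = 6425 / 96485 = 0.06659 mol.
Na⁺ + e⁻ → Na, so n(Na) = n(e⁻)/1 = 0.06659 mol.
m = n·M = 0.06659 × 22.99 = 1.53 g.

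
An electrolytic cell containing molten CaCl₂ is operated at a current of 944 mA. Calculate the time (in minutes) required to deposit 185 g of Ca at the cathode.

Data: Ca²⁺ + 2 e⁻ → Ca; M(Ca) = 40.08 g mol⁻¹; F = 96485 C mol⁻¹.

15700 min

n(Ca) = m/M = 185 / 40.08 = 4.616 mol.
Each Ca atom requires 2 electrons, so n(e⁻) = 2 × 4.616 = 9.232 mol.
Q = n(e⁻)·F = 9.232 × 96485 = 890700 C.
t = Q/I = 890700 / 0.9440 A = 943500 s = 15700 min.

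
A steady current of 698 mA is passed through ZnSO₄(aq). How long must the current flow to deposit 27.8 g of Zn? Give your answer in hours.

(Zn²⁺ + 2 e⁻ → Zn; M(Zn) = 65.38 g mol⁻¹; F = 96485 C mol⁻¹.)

n(Zn) = m/M = 27.8 / 65.38 = 0.4252 mol.
Each Zn atom requires 2 electrons, so n(e⁻) = 2 × 0.4252 = 0.8504 mol.
Q = n(e⁻)·F = 0.8504 × 96485 = 82050 C.
t = Q/I = 82050 / 0.6980 A = 117600 s = 32.7 h.

32.7 h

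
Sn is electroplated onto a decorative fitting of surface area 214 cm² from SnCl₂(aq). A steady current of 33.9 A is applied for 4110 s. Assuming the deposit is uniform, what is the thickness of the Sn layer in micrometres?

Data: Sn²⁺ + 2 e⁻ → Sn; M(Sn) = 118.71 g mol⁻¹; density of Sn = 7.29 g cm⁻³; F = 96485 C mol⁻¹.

549 μm

Q = I·t = 33.90 × 4110.0 = 139300 C; n(e⁻) = 1.444 mol.
n(Sn) = n(e⁻)/2 = 0.7220 mol, so m = 0.7220 × 118.71 = 85.71 g.
Volume = m/ρ = 85.71 / 7.29 = 11.76 cm³.
Thickness = V/A = 11.76 / 214 = 0.0549 cm = 549 μm.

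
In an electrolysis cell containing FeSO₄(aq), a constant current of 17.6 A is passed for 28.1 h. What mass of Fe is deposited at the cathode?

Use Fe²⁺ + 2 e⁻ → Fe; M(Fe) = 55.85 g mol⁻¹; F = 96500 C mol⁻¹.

Q = I·t = 17.60 A × 101160 s = 1780000 C.
n(e⁻) = Q/F = 1780000 / 96500 = 18.45 mol.
Fe²⁺ + 2 e⁻ → Fe, so n(Fe) = n(e⁻)/2 = 9.225 mol.
m = n·M = 9.225 × 55.85 = 515 g.

515 g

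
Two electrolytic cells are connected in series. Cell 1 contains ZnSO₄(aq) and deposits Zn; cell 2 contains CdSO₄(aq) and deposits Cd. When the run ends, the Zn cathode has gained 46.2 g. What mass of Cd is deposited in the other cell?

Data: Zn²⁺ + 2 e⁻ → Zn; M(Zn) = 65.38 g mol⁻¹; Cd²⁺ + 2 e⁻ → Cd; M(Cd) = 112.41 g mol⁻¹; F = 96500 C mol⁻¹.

n(Zn) = 46.2 / 65.38 = 0.7066 mol.
Since Zn²⁺ + 2 e⁻ → Zn, n(e⁻) passed = 2 × 0.7066 = 1.413 mol.
Cells in series carry the same charge, so the same 1.413 mol of electrons passes through cell 2.
Cd²⁺ + 2 e⁻ → Cd, so n(Cd) = 1.413 / 2 = 0.7066 mol.
m(Cd) = 0.7066 × 112.41 = 79.4 g.

79.4 g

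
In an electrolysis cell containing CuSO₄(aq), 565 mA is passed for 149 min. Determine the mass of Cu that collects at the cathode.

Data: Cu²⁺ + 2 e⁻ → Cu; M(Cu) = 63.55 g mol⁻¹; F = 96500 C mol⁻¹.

1.66 g

Q = I·t = 0.5650 A × 8940.0 s = 5051 C.
n(e⁻) = Q/F = 5051 / 96500 = 0.05234 mol.
Cu²⁺ + 2 e⁻ → Cu, so n(Cu) = n(e⁻)/2 = 0.02617 mol.
m = n·M = 0.02617 × 63.55 = 1.66 g.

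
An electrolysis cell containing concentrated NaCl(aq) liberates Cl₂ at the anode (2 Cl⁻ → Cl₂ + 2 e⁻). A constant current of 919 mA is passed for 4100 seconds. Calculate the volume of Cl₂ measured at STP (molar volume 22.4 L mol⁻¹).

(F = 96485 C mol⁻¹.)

Q = I·t = 0.9190 A × 4100.0 s = 3768 C.
n(e⁻) = Q/F = 3768 / 96485 = 0.03905 mol.
2 electrons are transferred per Cl₂ molecule, so n(Cl₂) = 0.03905 / 2 = 0.01953 mol.
V = n × V_m = 0.01953 × 22.4 = 0.437 L.

0.437 L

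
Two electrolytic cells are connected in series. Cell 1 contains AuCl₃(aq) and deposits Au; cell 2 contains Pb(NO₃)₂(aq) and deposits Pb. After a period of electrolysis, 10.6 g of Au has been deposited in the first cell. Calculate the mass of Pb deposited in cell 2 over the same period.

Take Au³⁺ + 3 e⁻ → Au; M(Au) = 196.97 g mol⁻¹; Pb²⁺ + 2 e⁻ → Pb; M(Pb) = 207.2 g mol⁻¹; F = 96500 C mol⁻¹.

n(Au) = 10.6 / 196.97 = 0.05382 mol.
Since Au³⁺ + 3 e⁻ → Au, n(e⁻) passed = 3 × 0.05382 = 0.1614 mol.
Cells in series carry the same charge, so the same 0.1614 mol of electrons passes through cell 2.
Pb²⁺ + 2 e⁻ → Pb, so n(Pb) = 0.1614 / 2 = 0.08072 mol.
m(Pb) = 0.08072 × 207.2 = 16.7 g.

16.7 g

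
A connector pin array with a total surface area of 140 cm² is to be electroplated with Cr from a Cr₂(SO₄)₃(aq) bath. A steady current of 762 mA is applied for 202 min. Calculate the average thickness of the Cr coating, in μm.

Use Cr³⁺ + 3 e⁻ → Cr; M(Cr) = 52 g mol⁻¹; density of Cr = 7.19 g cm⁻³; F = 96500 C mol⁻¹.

16.5 μm

Q = I·t = 0.7620 × 12120 = 9235 C; n(e⁻) = 0.09570 mol.
n(Cr) = n(e⁻)/3 = 0.03190 mol, so m = 0.03190 × 52 = 1.659 g.
Volume = m/ρ = 1.659 / 7.19 = 0.2307 cm³.
Thickness = V/A = 0.2307 / 140 = 0.00165 cm = 16.5 μm.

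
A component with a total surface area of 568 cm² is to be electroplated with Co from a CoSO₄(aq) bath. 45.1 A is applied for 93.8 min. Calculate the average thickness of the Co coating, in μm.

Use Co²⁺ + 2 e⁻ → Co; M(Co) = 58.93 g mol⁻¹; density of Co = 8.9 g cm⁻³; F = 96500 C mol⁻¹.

Q = I·t = 45.10 × 5628.0 = 253800 C; n(e⁻) = 2.630 mol.
n(Co) = n(e⁻)/2 = 1.315 mol, so m = 1.315 × 58.93 = 77.50 g.
Volume = m/ρ = 77.50 / 8.9 = 8.708 cm³.
Thickness = V/A = 8.708 / 568 = 0.0153 cm = 153 μm.

153 μm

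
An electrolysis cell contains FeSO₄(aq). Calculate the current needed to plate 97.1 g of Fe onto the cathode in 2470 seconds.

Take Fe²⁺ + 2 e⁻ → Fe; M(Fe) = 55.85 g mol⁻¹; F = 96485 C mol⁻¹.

136 A

n(Fe) = 97.1 / 55.85 = 1.739 mol.
n(e⁻) = 2 × 1.739 = 3.477 mol.
Q = n(e⁻)·F = 3.477 × 96485 = 335500 C.
I = Q/t = 335500 / 2470.0 s = 136 A.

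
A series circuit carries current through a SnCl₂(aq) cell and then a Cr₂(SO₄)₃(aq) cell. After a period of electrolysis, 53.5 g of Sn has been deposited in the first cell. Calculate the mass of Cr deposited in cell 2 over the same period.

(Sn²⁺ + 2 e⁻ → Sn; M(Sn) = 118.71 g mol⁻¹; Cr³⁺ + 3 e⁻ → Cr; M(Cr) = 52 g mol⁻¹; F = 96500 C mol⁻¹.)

15.6 g

n(Sn) = 53.5 / 118.71 = 0.4507 mol.
Since Sn²⁺ + 2 e⁻ → Sn, n(e⁻) passed = 2 × 0.4507 = 0.9014 mol.
Cells in series carry the same charge, so the same 0.9014 mol of electrons passes through cell 2.
Cr³⁺ + 3 e⁻ → Cr, so n(Cr) = 0.9014 / 3 = 0.3005 mol.
m(Cr) = 0.3005 × 52 = 15.6 g.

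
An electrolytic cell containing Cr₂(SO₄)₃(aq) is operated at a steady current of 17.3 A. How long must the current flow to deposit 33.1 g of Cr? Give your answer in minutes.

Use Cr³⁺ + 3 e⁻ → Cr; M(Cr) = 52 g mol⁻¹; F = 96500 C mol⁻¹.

n(Cr) = m/M = 33.1 / 52 = 0.6365 mol.
Each Cr atom requires 3 electrons, so n(e⁻) = 3 × 0.6365 = 1.910 mol.
Q = n(e⁻)·F = 1.910 × 96500 = 184300 C.
t = Q/I = 184300 / 17.30 A = 10650 s = 178 min.

178 min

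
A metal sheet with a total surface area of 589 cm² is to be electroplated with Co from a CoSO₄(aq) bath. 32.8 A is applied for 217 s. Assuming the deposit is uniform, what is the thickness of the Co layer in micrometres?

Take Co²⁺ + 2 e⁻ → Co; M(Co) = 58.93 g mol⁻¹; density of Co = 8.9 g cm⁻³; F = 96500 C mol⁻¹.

4.15 μm

Q = I·t = 32.80 × 217.00 = 7118 C; n(e⁻) = 0.07376 mol.
n(Co) = n(e⁻)/2 = 0.03688 mol, so m = 0.03688 × 58.93 = 2.173 g.
Volume = m/ρ = 2.173 / 8.9 = 0.2442 cm³.
Thickness = V/A = 0.2442 / 589 = 4.15 × 10⁻⁴ cm = 4.15 μm.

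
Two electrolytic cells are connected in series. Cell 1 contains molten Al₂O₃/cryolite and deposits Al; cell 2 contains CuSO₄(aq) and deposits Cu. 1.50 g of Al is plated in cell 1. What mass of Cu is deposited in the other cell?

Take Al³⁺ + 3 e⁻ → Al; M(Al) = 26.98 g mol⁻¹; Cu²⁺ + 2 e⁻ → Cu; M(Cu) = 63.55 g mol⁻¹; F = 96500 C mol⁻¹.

n(Al) = 1.50 / 26.98 = 0.05560 mol.
Since Al³⁺ + 3 e⁻ → Al, n(e⁻) passed = 3 × 0.05560 = 0.1668 mol.
Cells in series carry the same charge, so the same 0.1668 mol of electrons passes through cell 2.
Cu²⁺ + 2 e⁻ → Cu, so n(Cu) = 0.1668 / 2 = 0.08340 mol.
m(Cu) = 0.08340 × 63.55 = 5.30 g.

5.30 g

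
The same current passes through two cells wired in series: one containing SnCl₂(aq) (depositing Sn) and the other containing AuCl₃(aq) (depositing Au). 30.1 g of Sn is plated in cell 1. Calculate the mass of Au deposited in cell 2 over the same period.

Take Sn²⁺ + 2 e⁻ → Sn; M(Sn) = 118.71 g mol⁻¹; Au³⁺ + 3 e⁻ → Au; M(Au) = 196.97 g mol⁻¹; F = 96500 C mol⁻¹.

33.3 g

n(Sn) = 30.1 / 118.71 = 0.2536 mol.
Since Sn²⁺ + 2 e⁻ → Sn, n(e⁻) passed = 2 × 0.2536 = 0.5071 mol.
Cells in series carry the same charge, so the same 0.5071 mol of electrons passes through cell 2.
Au³⁺ + 3 e⁻ → Au, so n(Au) = 0.5071 / 3 = 0.1690 mol.
m(Au) = 0.1690 × 196.97 = 33.3 g.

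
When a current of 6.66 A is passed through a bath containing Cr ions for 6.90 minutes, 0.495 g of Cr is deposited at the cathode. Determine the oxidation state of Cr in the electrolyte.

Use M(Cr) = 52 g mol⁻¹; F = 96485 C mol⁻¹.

Q = I·t = 6.660 A × 414.00 s = 2757 C, so n(e⁻) = 2757/96485 = 0.02858 mol.
n(Cr) deposited = 0.495 / 52 = 0.009519 mol.
Electrons per atom = n(e⁻)/n(Cr) = 0.02858 / 0.009519 = 3.00 ≈ 3, so the ion is Cr³⁺.

+3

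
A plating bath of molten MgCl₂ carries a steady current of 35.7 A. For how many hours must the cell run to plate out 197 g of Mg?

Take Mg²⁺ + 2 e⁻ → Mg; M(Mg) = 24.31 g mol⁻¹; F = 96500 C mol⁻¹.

n(Mg) = m/M = 197 / 24.31 = 8.104 mol.
Each Mg atom requires 2 electrons, so n(e⁻) = 2 × 8.104 = 16.21 mol.
Q = n(e⁻)·F = 16.21 × 96500 = 1564000 C.
t = Q/I = 1564000 / 35.70 A = 43810 s = 12.2 h.

12.2 h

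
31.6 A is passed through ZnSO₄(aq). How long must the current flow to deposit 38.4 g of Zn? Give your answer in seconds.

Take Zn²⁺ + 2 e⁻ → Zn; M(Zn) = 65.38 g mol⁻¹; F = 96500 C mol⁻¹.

3590 s

n(Zn) = m/M = 38.4 / 65.38 = 0.5873 mol.
Each Zn atom requires 2 electrons, so n(e⁻) = 2 × 0.5873 = 1.175 mol.
Q = n(e⁻)·F = 1.175 × 96500 = 113400 C.
t = Q/I = 113400 / 31.60 A = 3587 s.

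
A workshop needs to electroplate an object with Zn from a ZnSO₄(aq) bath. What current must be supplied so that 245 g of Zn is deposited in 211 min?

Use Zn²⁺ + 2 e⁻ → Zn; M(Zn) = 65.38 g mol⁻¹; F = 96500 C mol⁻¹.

57.1 A

n(Zn) = 245 / 65.38 = 3.747 mol.
n(e⁻) = 2 × 3.747 = 7.495 mol.
Q = n(e⁻)·F = 7.495 × 96500 = 723200 C.
I = Q/t = 723200 / 12660 s = 57.1 A.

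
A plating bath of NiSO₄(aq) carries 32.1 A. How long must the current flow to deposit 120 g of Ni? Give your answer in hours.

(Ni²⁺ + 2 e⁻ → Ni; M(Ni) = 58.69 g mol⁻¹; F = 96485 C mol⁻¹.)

n(Ni) = m/M = 120 / 58.69 = 2.045 mol.
Each Ni atom requires 2 electrons, so n(e⁻) = 2 × 2.045 = 4.089 mol.
Q = n(e⁻)·F = 4.089 × 96485 = 394600 C.
t = Q/I = 394600 / 32.10 A = 12290 s = 3.41 h.

3.41 h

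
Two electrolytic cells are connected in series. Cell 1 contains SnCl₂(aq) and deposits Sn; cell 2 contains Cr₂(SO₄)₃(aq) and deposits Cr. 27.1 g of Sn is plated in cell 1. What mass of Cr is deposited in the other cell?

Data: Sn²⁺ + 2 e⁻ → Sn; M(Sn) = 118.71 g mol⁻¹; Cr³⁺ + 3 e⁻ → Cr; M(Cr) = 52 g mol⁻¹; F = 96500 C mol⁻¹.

n(Sn) = 27.1 / 118.71 = 0.2283 mol.
Since Sn²⁺ + 2 e⁻ → Sn, n(e⁻) passed = 2 × 0.2283 = 0.4566 mol.
Cells in series carry the same charge, so the same 0.4566 mol of electrons passes through cell 2.
Cr³⁺ + 3 e⁻ → Cr, so n(Cr) = 0.4566 / 3 = 0.1522 mol.
m(Cr) = 0.1522 × 52 = 7.91 g.

7.91 g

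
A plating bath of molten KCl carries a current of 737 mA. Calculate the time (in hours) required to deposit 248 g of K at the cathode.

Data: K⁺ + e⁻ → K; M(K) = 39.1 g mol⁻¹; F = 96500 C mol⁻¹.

231 h

n(K) = m/M = 248 / 39.1 = 6.343 mol.
Each K atom requires 1 electron, so n(e⁻) = 1 × 6.343 = 6.343 mol.
Q = n(e⁻)·F = 6.343 × 96500 = 612100 C.
t = Q/I = 612100 / 0.7370 A = 830500 s = 231 h.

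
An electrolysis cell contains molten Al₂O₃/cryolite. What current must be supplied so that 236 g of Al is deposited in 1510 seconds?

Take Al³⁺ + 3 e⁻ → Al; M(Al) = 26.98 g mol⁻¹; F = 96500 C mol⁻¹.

n(Al) = 236 / 26.98 = 8.747 mol.
n(e⁻) = 3 × 8.747 = 26.24 mol.
Q = n(e⁻)·F = 26.24 × 96500 = 2532000 C.
I = Q/t = 2532000 / 1510.0 s = 1680 A.

1680 A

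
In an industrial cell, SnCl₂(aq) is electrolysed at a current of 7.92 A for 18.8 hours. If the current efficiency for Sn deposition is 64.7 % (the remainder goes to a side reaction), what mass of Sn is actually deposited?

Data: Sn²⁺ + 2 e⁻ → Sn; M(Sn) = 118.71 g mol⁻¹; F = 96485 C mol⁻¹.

Q = I·t = 7.920 × 67680 = 536000 C.
n(e⁻) = 536000/96485 = 5.556 mol; theoretically n(Sn) = 5.556/2 = 2.778 mol, m_theo = 329.7 g.
At 64.7 % efficiency, m_actual = 0.647 × 329.7 = 213 g.

213 g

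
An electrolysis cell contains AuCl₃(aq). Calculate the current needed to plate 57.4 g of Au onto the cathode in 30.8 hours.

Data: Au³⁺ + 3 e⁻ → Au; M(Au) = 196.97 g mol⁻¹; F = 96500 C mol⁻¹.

0.761 A

n(Au) = 57.4 / 196.97 = 0.2914 mol.
n(e⁻) = 3 × 0.2914 = 0.8742 mol.
Q = n(e⁻)·F = 0.8742 × 96500 = 84360 C.
I = Q/t = 84360 / 110880 s = 0.761 A.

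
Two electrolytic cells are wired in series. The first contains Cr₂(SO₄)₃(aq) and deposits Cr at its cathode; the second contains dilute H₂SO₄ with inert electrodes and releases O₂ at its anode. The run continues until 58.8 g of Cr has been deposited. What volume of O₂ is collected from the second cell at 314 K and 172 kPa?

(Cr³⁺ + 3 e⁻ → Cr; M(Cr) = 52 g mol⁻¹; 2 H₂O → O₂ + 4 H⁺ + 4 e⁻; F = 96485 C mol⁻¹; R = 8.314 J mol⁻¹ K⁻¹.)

n(Cr) = 58.8 / 52 = 1.131 mol, so n(e⁻) = 3 × 1.131 = 3.392 mol.
The cells are in series, so the same 3.392 mol of electrons passes through the second cell.
2 H₂O → O₂ + 4 H⁺ + 4 e⁻ — 4 mol e⁻ per mol O₂, so n(O₂) = 3.392/4 = 0.8481 mol.
V = nRT/P = (0.8481 × 8.314 × 314) / (172 × 10³) = 0.0129 m³ = 12.9 L.

12.9 L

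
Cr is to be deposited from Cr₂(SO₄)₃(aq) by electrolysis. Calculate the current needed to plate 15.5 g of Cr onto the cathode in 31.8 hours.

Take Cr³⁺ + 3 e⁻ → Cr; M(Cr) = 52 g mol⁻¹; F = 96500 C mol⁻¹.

0.754 A

n(Cr) = 15.5 / 52 = 0.2981 mol.
n(e⁻) = 3 × 0.2981 = 0.8942 mol.
Q = n(e⁻)·F = 0.8942 × 96500 = 86290 C.
I = Q/t = 86290 / 114480 s = 0.754 A.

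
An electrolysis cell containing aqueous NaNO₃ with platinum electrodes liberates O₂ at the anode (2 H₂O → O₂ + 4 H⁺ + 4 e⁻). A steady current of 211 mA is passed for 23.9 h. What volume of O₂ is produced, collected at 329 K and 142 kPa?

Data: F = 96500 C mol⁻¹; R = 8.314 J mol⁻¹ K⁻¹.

0.906 L

Q = I·t = 0.2110 A × 86040 s = 18150 C.
n(e⁻) = Q/F = 18150 / 96500 = 0.1881 mol.
4 electrons are transferred per O₂ molecule, so n(O₂) = 0.1881 / 4 = 0.04703 mol.
V = nRT/P = (0.04703 × 8.314 × 329) / (142 × 10³ Pa) = 9.06 × 10⁻⁴ m³ = 0.906 L.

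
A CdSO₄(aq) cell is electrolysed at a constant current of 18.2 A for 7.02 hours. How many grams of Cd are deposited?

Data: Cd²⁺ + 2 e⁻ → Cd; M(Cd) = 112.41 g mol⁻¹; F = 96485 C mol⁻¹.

268 g

Q = I·t = 18.20 A × 25272 s = 460000 C.
n(e⁻) = Q/F = 460000 / 96485 = 4.767 mol.
Cd²⁺ + 2 e⁻ → Cd, so n(Cd) = n(e⁻)/2 = 2.384 mol.
m = n·M = 2.384 × 112.41 = 268 g.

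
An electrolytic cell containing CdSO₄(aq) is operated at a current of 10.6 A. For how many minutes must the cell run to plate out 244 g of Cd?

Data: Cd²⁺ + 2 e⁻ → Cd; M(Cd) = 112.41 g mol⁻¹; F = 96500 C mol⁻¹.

659 min

n(Cd) = m/M = 244 / 112.41 = 2.171 mol.
Each Cd atom requires 2 electrons, so n(e⁻) = 2 × 2.171 = 4.341 mol.
Q = n(e⁻)·F = 4.341 × 96500 = 418900 C.
t = Q/I = 418900 / 10.60 A = 39520 s = 659 min.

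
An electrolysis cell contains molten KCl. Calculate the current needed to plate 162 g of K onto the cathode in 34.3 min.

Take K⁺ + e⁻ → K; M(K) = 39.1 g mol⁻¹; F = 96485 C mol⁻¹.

n(K) = 162 / 39.1 = 4.143 mol.
n(e⁻) = 1 × 4.143 = 4.143 mol.
Q = n(e⁻)·F = 4.143 × 96485 = 399800 C.
I = Q/t = 399800 / 2058.0 s = 194 A.

194 A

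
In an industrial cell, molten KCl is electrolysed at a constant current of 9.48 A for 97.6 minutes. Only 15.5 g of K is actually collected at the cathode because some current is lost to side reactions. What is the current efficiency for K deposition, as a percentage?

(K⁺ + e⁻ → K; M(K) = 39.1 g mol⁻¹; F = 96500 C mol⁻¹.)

Q = I·t = 9.480 × 5856.0 = 55510 C; n(e⁻) = 55510/96500 = 0.5753 mol.
Theoretical n(K) = n(e⁻)/1 = 0.5753 mol, i.e. m_theo = 0.5753 × 39.1 = 22.49 g.
Efficiency = m_actual / m_theo = 15.5 / 22.49 = 68.9 %.

68.9 %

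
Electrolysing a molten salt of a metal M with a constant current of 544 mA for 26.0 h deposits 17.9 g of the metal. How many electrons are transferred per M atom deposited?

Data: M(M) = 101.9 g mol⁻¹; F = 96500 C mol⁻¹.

3

Q = I·t = 0.5440 A × 93600 s = 50920 C, so n(e⁻) = 50920/96500 = 0.5277 mol.
n(M) deposited = 17.9 / 101.9 = 0.1757 mol.
Electrons per atom = n(e⁻)/n(M) = 0.5277 / 0.1757 = 3.00 ≈ 3, so the ion is M³⁺.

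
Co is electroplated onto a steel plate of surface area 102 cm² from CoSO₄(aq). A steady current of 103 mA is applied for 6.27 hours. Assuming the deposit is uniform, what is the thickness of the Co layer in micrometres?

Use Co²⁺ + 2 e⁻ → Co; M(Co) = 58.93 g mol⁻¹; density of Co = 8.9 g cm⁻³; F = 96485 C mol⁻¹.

Q = I·t = 0.1030 × 22572 = 2325 C; n(e⁻) = 0.02410 mol.
n(Co) = n(e⁻)/2 = 0.01205 mol, so m = 0.01205 × 58.93 = 0.7100 g.
Volume = m/ρ = 0.7100 / 8.9 = 0.07977 cm³.
Thickness = V/A = 0.07977 / 102 = 7.82 × 10⁻⁴ cm = 7.82 μm.

7.82 μm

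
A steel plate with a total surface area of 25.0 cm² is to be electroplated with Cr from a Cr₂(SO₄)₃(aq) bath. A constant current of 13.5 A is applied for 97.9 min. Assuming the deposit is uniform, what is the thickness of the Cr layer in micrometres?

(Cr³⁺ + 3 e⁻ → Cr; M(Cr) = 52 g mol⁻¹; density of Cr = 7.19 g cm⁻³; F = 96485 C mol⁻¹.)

Q = I·t = 13.50 × 5874.0 = 79300 C; n(e⁻) = 0.8219 mol.
n(Cr) = n(e⁻)/3 = 0.2740 mol, so m = 0.2740 × 52 = 14.25 g.
Volume = m/ρ = 14.25 / 7.19 = 1.981 cm³.
Thickness = V/A = 1.981 / 25.0 = 0.0793 cm = 793 μm.

793 μm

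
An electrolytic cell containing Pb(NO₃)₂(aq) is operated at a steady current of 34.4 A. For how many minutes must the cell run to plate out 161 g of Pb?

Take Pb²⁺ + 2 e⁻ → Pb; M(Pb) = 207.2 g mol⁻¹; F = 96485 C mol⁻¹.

n(Pb) = m/M = 161 / 207.2 = 0.7770 mol.
Each Pb atom requires 2 electrons, so n(e⁻) = 2 × 0.7770 = 1.554 mol.
Q = n(e⁻)·F = 1.554 × 96485 = 149900 C.
t = Q/I = 149900 / 34.40 A = 4359 s = 72.6 min.

72.6 min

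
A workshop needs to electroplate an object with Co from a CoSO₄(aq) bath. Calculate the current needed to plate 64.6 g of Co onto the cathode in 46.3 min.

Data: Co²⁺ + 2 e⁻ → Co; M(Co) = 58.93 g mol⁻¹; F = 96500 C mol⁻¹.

76.2 A

n(Co) = 64.6 / 58.93 = 1.096 mol.
n(e⁻) = 2 × 1.096 = 2.192 mol.
Q = n(e⁻)·F = 2.192 × 96500 = 211600 C.
I = Q/t = 211600 / 2778.0 s = 76.2 A.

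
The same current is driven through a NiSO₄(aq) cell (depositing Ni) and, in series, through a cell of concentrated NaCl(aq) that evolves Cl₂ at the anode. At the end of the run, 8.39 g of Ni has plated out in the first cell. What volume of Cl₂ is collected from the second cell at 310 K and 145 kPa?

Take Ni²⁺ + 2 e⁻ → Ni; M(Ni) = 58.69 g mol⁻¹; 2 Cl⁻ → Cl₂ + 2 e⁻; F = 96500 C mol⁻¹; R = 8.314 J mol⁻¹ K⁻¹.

2.54 L

n(Ni) = 8.39 / 58.69 = 0.1430 mol, so n(e⁻) = 2 × 0.1430 = 0.2859 mol.
The cells are in series, so the same 0.2859 mol of electrons passes through the second cell.
2 Cl⁻ → Cl₂ + 2 e⁻ — 2 mol e⁻ per mol Cl₂, so n(Cl₂) = 0.2859/2 = 0.1430 mol.
V = nRT/P = (0.1430 × 8.314 × 310) / (145 × 10³) = 0.00254 m³ = 2.54 L.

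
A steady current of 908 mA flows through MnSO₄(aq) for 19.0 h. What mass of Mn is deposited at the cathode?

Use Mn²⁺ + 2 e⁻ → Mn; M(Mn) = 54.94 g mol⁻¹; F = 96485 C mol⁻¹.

Q = I·t = 0.9080 A × 68400 s = 62110 C.
n(e⁻) = Q/F = 62110 / 96485 = 0.6437 mol.
Mn²⁺ + 2 e⁻ → Mn, so n(Mn) = n(e⁻)/2 = 0.3218 mol.
m = n·M = 0.3218 × 54.94 = 17.7 g.

17.7 g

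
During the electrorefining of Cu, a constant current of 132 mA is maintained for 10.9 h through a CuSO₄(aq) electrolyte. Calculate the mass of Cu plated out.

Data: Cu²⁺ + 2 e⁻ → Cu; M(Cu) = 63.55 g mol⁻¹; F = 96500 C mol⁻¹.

Q = I·t = 0.1320 A × 39240 s = 5180 C.
n(e⁻) = Q/F = 5180 / 96500 = 0.05368 mol.
Cu²⁺ + 2 e⁻ → Cu, so n(Cu) = n(e⁻)/2 = 0.02684 mol.
m = n·M = 0.02684 × 63.55 = 1.71 g.

1.71 g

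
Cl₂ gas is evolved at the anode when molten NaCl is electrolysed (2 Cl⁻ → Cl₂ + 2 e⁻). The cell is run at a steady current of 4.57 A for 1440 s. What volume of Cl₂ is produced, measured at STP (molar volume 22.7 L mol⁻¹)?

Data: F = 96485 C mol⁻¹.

0.774 L

Q = I·t = 4.570 A × 1440.0 s = 6581 C.
n(e⁻) = Q/F = 6581 / 96485 = 0.06821 mol.
2 electrons are transferred per Cl₂ molecule, so n(Cl₂) = 0.06821 / 2 = 0.03410 mol.
V = n × V_m = 0.03410 × 22.7 = 0.774 L.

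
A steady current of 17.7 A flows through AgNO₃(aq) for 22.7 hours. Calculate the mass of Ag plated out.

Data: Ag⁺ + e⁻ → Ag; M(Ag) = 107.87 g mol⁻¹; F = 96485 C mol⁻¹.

1620 g

Q = I·t = 17.70 A × 81720 s = 1446000 C.
n(e⁻) = Q/F = 1446000 / 96485 = 14.99 mol.
Ag⁺ + e⁻ → Ag, so n(Ag) = n(e⁻)/1 = 14.99 mol.
m = n·M = 14.99 × 107.87 = 1620 g.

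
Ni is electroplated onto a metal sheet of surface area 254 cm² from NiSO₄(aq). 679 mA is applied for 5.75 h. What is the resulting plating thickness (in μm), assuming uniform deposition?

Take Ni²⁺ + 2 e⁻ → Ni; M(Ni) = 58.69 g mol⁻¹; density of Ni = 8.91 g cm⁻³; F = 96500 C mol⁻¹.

Q = I·t = 0.6790 × 20700 = 14060 C; n(e⁻) = 0.1457 mol.
n(Ni) = n(e⁻)/2 = 0.07283 mol, so m = 0.07283 × 58.69 = 4.274 g.
Volume = m/ρ = 4.274 / 8.91 = 0.4797 cm³.
Thickness = V/A = 0.4797 / 254 = 0.00189 cm = 18.9 μm.

18.9 μm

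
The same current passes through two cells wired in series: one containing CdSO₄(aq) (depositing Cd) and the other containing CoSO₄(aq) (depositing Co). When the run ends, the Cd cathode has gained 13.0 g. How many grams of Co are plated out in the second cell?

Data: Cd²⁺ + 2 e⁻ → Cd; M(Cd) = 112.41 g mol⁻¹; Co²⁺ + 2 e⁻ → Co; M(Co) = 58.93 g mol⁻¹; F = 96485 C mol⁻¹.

6.82 g

n(Cd) = 13.0 / 112.41 = 0.1156 mol.
Since Cd²⁺ + 2 e⁻ → Cd, n(e⁻) passed = 2 × 0.1156 = 0.2313 mol.
Cells in series carry the same charge, so the same 0.2313 mol of electrons passes through cell 2.
Co²⁺ + 2 e⁻ → Co, so n(Co) = 0.2313 / 2 = 0.1156 mol.
m(Co) = 0.1156 × 58.93 = 6.82 g.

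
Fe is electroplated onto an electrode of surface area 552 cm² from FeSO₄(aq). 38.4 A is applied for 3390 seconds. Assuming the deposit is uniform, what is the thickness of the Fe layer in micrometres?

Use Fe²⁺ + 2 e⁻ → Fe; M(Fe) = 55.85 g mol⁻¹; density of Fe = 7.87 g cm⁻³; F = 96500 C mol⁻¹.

86.7 μm

Q = I·t = 38.40 × 3390.0 = 130200 C; n(e⁻) = 1.349 mol.
n(Fe) = n(e⁻)/2 = 0.6745 mol, so m = 0.6745 × 55.85 = 37.67 g.
Volume = m/ρ = 37.67 / 7.87 = 4.787 cm³.
Thickness = V/A = 4.787 / 552 = 0.00867 cm = 86.7 μm.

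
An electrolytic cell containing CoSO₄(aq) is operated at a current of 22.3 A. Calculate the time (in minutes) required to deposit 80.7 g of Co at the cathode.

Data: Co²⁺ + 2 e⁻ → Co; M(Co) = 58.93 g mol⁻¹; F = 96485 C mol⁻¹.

198 min

n(Co) = m/M = 80.7 / 58.93 = 1.369 mol.
Each Co atom requires 2 electrons, so n(e⁻) = 2 × 1.369 = 2.739 mol.
Q = n(e⁻)·F = 2.739 × 96485 = 264300 C.
t = Q/I = 264300 / 22.30 A = 11850 s = 198 min.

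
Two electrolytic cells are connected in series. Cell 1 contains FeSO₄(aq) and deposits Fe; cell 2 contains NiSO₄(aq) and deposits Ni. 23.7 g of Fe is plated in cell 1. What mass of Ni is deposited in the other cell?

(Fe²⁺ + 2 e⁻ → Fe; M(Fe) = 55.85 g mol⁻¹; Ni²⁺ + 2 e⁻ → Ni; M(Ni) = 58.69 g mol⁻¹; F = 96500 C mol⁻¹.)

n(Fe) = 23.7 / 55.85 = 0.4244 mol.
Since Fe²⁺ + 2 e⁻ → Fe, n(e⁻) passed = 2 × 0.4244 = 0.8487 mol.
Cells in series carry the same charge, so the same 0.8487 mol of electrons passes through cell 2.
Ni²⁺ + 2 e⁻ → Ni, so n(Ni) = 0.8487 / 2 = 0.4244 mol.
m(Ni) = 0.4244 × 58.69 = 24.9 g.

24.9 g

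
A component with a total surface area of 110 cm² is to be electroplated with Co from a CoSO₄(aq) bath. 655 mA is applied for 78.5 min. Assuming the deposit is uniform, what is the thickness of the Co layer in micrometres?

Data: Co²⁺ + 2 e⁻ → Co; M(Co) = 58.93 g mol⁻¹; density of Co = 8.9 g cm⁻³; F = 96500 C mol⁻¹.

9.62 μm

Q = I·t = 0.6550 × 4710.0 = 3085 C; n(e⁻) = 0.03197 mol.
n(Co) = n(e⁻)/2 = 0.01598 mol, so m = 0.01598 × 58.93 = 0.9420 g.
Volume = m/ρ = 0.9420 / 8.9 = 0.1058 cm³.
Thickness = V/A = 0.1058 / 110 = 9.62 × 10⁻⁴ cm = 9.62 μm.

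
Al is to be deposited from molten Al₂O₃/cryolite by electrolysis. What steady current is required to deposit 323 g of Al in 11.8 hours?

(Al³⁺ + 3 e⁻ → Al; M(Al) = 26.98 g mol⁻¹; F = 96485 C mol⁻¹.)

81.6 A

n(Al) = 323 / 26.98 = 11.97 mol.
n(e⁻) = 3 × 11.97 = 35.92 mol.
Q = n(e⁻)·F = 35.92 × 96485 = 3465000 C.
I = Q/t = 3465000 / 42480 s = 81.6 A.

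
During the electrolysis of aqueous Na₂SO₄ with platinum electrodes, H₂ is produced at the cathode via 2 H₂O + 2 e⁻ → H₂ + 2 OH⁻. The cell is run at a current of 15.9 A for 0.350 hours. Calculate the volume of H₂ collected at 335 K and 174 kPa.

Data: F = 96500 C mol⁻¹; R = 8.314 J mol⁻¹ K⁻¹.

Q = I·t = 15.90 A × 1260.0 s = 20030 C.
n(e⁻) = Q/F = 20030 / 96500 = 0.2076 mol.
2 electrons are transferred per H₂ molecule, so n(H₂) = 0.2076 / 2 = 0.1038 mol.
V = nRT/P = (0.1038 × 8.314 × 335) / (174 × 10³ Pa) = 0.00166 m³ = 1.66 L.

1.66 L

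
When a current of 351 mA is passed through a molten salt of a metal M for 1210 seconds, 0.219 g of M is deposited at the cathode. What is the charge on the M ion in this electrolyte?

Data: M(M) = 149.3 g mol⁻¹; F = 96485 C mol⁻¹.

Q = I·t = 0.3510 A × 1210.0 s = 424.7 C, so n(e⁻) = 424.7/96485 = 0.004402 mol.
n(M) deposited = 0.219 / 149.3 = 0.001467 mol.
Electrons per atom = n(e⁻)/n(M) = 0.004402 / 0.001467 = 3.00 ≈ 3, so the ion is M³⁺.

+3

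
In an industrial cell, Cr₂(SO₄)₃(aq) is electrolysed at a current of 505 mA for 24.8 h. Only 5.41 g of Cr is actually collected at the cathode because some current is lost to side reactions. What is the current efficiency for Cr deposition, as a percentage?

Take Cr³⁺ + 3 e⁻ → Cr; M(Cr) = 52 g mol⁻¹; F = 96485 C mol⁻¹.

Q = I·t = 0.5050 × 89280 = 45090 C; n(e⁻) = 45090/96485 = 0.4673 mol.
Theoretical n(Cr) = n(e⁻)/3 = 0.1558 mol, i.e. m_theo = 0.1558 × 52 = 8.100 g.
Efficiency = m_actual / m_theo = 5.41 / 8.100 = 66.8 %.

66.8 %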